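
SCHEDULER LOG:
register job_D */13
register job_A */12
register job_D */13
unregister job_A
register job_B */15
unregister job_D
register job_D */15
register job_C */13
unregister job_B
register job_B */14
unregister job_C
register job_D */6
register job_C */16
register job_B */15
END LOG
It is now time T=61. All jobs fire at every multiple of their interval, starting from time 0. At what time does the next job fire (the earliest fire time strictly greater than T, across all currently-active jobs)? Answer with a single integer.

Op 1: register job_D */13 -> active={job_D:*/13}
Op 2: register job_A */12 -> active={job_A:*/12, job_D:*/13}
Op 3: register job_D */13 -> active={job_A:*/12, job_D:*/13}
Op 4: unregister job_A -> active={job_D:*/13}
Op 5: register job_B */15 -> active={job_B:*/15, job_D:*/13}
Op 6: unregister job_D -> active={job_B:*/15}
Op 7: register job_D */15 -> active={job_B:*/15, job_D:*/15}
Op 8: register job_C */13 -> active={job_B:*/15, job_C:*/13, job_D:*/15}
Op 9: unregister job_B -> active={job_C:*/13, job_D:*/15}
Op 10: register job_B */14 -> active={job_B:*/14, job_C:*/13, job_D:*/15}
Op 11: unregister job_C -> active={job_B:*/14, job_D:*/15}
Op 12: register job_D */6 -> active={job_B:*/14, job_D:*/6}
Op 13: register job_C */16 -> active={job_B:*/14, job_C:*/16, job_D:*/6}
Op 14: register job_B */15 -> active={job_B:*/15, job_C:*/16, job_D:*/6}
  job_B: interval 15, next fire after T=61 is 75
  job_C: interval 16, next fire after T=61 is 64
  job_D: interval 6, next fire after T=61 is 66
Earliest fire time = 64 (job job_C)

Answer: 64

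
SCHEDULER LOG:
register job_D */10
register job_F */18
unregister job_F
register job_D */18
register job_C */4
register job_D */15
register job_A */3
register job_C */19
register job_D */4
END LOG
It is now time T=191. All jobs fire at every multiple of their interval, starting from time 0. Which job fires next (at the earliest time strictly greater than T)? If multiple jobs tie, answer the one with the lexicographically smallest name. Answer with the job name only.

Op 1: register job_D */10 -> active={job_D:*/10}
Op 2: register job_F */18 -> active={job_D:*/10, job_F:*/18}
Op 3: unregister job_F -> active={job_D:*/10}
Op 4: register job_D */18 -> active={job_D:*/18}
Op 5: register job_C */4 -> active={job_C:*/4, job_D:*/18}
Op 6: register job_D */15 -> active={job_C:*/4, job_D:*/15}
Op 7: register job_A */3 -> active={job_A:*/3, job_C:*/4, job_D:*/15}
Op 8: register job_C */19 -> active={job_A:*/3, job_C:*/19, job_D:*/15}
Op 9: register job_D */4 -> active={job_A:*/3, job_C:*/19, job_D:*/4}
  job_A: interval 3, next fire after T=191 is 192
  job_C: interval 19, next fire after T=191 is 209
  job_D: interval 4, next fire after T=191 is 192
Earliest = 192, winner (lex tiebreak) = job_A

Answer: job_A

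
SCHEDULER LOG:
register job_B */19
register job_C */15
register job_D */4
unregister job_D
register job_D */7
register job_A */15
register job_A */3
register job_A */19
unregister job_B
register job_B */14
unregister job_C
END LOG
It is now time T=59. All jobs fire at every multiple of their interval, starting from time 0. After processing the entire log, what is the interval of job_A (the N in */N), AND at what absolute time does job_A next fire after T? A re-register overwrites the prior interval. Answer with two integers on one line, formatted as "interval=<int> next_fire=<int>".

Answer: interval=19 next_fire=76

Derivation:
Op 1: register job_B */19 -> active={job_B:*/19}
Op 2: register job_C */15 -> active={job_B:*/19, job_C:*/15}
Op 3: register job_D */4 -> active={job_B:*/19, job_C:*/15, job_D:*/4}
Op 4: unregister job_D -> active={job_B:*/19, job_C:*/15}
Op 5: register job_D */7 -> active={job_B:*/19, job_C:*/15, job_D:*/7}
Op 6: register job_A */15 -> active={job_A:*/15, job_B:*/19, job_C:*/15, job_D:*/7}
Op 7: register job_A */3 -> active={job_A:*/3, job_B:*/19, job_C:*/15, job_D:*/7}
Op 8: register job_A */19 -> active={job_A:*/19, job_B:*/19, job_C:*/15, job_D:*/7}
Op 9: unregister job_B -> active={job_A:*/19, job_C:*/15, job_D:*/7}
Op 10: register job_B */14 -> active={job_A:*/19, job_B:*/14, job_C:*/15, job_D:*/7}
Op 11: unregister job_C -> active={job_A:*/19, job_B:*/14, job_D:*/7}
Final interval of job_A = 19
Next fire of job_A after T=59: (59//19+1)*19 = 76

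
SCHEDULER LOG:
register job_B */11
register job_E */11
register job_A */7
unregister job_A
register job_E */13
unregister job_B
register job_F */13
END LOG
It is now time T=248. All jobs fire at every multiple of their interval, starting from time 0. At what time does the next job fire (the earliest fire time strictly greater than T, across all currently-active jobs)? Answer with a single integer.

Op 1: register job_B */11 -> active={job_B:*/11}
Op 2: register job_E */11 -> active={job_B:*/11, job_E:*/11}
Op 3: register job_A */7 -> active={job_A:*/7, job_B:*/11, job_E:*/11}
Op 4: unregister job_A -> active={job_B:*/11, job_E:*/11}
Op 5: register job_E */13 -> active={job_B:*/11, job_E:*/13}
Op 6: unregister job_B -> active={job_E:*/13}
Op 7: register job_F */13 -> active={job_E:*/13, job_F:*/13}
  job_E: interval 13, next fire after T=248 is 260
  job_F: interval 13, next fire after T=248 is 260
Earliest fire time = 260 (job job_E)

Answer: 260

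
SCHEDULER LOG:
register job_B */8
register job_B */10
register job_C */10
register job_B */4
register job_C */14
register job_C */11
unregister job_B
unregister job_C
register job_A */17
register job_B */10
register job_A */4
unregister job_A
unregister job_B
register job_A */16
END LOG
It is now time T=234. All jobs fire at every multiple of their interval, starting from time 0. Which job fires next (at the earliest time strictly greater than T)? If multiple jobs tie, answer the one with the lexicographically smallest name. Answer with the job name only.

Op 1: register job_B */8 -> active={job_B:*/8}
Op 2: register job_B */10 -> active={job_B:*/10}
Op 3: register job_C */10 -> active={job_B:*/10, job_C:*/10}
Op 4: register job_B */4 -> active={job_B:*/4, job_C:*/10}
Op 5: register job_C */14 -> active={job_B:*/4, job_C:*/14}
Op 6: register job_C */11 -> active={job_B:*/4, job_C:*/11}
Op 7: unregister job_B -> active={job_C:*/11}
Op 8: unregister job_C -> active={}
Op 9: register job_A */17 -> active={job_A:*/17}
Op 10: register job_B */10 -> active={job_A:*/17, job_B:*/10}
Op 11: register job_A */4 -> active={job_A:*/4, job_B:*/10}
Op 12: unregister job_A -> active={job_B:*/10}
Op 13: unregister job_B -> active={}
Op 14: register job_A */16 -> active={job_A:*/16}
  job_A: interval 16, next fire after T=234 is 240
Earliest = 240, winner (lex tiebreak) = job_A

Answer: job_A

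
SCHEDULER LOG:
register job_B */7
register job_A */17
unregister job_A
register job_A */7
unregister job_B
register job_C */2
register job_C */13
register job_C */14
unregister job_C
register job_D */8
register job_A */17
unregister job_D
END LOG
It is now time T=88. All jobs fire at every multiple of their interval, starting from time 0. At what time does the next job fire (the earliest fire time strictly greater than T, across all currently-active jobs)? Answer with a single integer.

Answer: 102

Derivation:
Op 1: register job_B */7 -> active={job_B:*/7}
Op 2: register job_A */17 -> active={job_A:*/17, job_B:*/7}
Op 3: unregister job_A -> active={job_B:*/7}
Op 4: register job_A */7 -> active={job_A:*/7, job_B:*/7}
Op 5: unregister job_B -> active={job_A:*/7}
Op 6: register job_C */2 -> active={job_A:*/7, job_C:*/2}
Op 7: register job_C */13 -> active={job_A:*/7, job_C:*/13}
Op 8: register job_C */14 -> active={job_A:*/7, job_C:*/14}
Op 9: unregister job_C -> active={job_A:*/7}
Op 10: register job_D */8 -> active={job_A:*/7, job_D:*/8}
Op 11: register job_A */17 -> active={job_A:*/17, job_D:*/8}
Op 12: unregister job_D -> active={job_A:*/17}
  job_A: interval 17, next fire after T=88 is 102
Earliest fire time = 102 (job job_A)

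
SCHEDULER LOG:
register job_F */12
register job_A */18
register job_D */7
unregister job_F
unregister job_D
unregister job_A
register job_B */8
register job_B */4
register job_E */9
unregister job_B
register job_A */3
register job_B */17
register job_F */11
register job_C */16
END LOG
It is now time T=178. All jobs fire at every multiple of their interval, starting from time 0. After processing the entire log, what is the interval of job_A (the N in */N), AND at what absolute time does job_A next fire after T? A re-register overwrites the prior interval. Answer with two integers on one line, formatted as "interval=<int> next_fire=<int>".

Op 1: register job_F */12 -> active={job_F:*/12}
Op 2: register job_A */18 -> active={job_A:*/18, job_F:*/12}
Op 3: register job_D */7 -> active={job_A:*/18, job_D:*/7, job_F:*/12}
Op 4: unregister job_F -> active={job_A:*/18, job_D:*/7}
Op 5: unregister job_D -> active={job_A:*/18}
Op 6: unregister job_A -> active={}
Op 7: register job_B */8 -> active={job_B:*/8}
Op 8: register job_B */4 -> active={job_B:*/4}
Op 9: register job_E */9 -> active={job_B:*/4, job_E:*/9}
Op 10: unregister job_B -> active={job_E:*/9}
Op 11: register job_A */3 -> active={job_A:*/3, job_E:*/9}
Op 12: register job_B */17 -> active={job_A:*/3, job_B:*/17, job_E:*/9}
Op 13: register job_F */11 -> active={job_A:*/3, job_B:*/17, job_E:*/9, job_F:*/11}
Op 14: register job_C */16 -> active={job_A:*/3, job_B:*/17, job_C:*/16, job_E:*/9, job_F:*/11}
Final interval of job_A = 3
Next fire of job_A after T=178: (178//3+1)*3 = 180

Answer: interval=3 next_fire=180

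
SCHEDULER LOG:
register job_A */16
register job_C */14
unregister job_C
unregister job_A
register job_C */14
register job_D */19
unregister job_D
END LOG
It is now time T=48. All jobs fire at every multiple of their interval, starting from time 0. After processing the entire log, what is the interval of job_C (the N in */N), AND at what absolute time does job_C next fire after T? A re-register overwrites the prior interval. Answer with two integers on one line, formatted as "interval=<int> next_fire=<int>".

Op 1: register job_A */16 -> active={job_A:*/16}
Op 2: register job_C */14 -> active={job_A:*/16, job_C:*/14}
Op 3: unregister job_C -> active={job_A:*/16}
Op 4: unregister job_A -> active={}
Op 5: register job_C */14 -> active={job_C:*/14}
Op 6: register job_D */19 -> active={job_C:*/14, job_D:*/19}
Op 7: unregister job_D -> active={job_C:*/14}
Final interval of job_C = 14
Next fire of job_C after T=48: (48//14+1)*14 = 56

Answer: interval=14 next_fire=56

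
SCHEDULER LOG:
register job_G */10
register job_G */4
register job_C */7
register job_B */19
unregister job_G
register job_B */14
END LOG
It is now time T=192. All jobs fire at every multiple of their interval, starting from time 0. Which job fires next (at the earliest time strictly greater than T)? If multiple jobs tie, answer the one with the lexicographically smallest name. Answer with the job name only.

Answer: job_B

Derivation:
Op 1: register job_G */10 -> active={job_G:*/10}
Op 2: register job_G */4 -> active={job_G:*/4}
Op 3: register job_C */7 -> active={job_C:*/7, job_G:*/4}
Op 4: register job_B */19 -> active={job_B:*/19, job_C:*/7, job_G:*/4}
Op 5: unregister job_G -> active={job_B:*/19, job_C:*/7}
Op 6: register job_B */14 -> active={job_B:*/14, job_C:*/7}
  job_B: interval 14, next fire after T=192 is 196
  job_C: interval 7, next fire after T=192 is 196
Earliest = 196, winner (lex tiebreak) = job_B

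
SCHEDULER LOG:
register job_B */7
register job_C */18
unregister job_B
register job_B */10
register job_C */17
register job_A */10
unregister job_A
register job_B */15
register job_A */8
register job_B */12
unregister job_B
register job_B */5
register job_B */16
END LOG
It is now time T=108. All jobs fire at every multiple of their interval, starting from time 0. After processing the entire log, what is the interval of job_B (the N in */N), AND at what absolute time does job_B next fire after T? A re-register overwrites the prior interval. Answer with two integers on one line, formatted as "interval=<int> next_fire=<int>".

Op 1: register job_B */7 -> active={job_B:*/7}
Op 2: register job_C */18 -> active={job_B:*/7, job_C:*/18}
Op 3: unregister job_B -> active={job_C:*/18}
Op 4: register job_B */10 -> active={job_B:*/10, job_C:*/18}
Op 5: register job_C */17 -> active={job_B:*/10, job_C:*/17}
Op 6: register job_A */10 -> active={job_A:*/10, job_B:*/10, job_C:*/17}
Op 7: unregister job_A -> active={job_B:*/10, job_C:*/17}
Op 8: register job_B */15 -> active={job_B:*/15, job_C:*/17}
Op 9: register job_A */8 -> active={job_A:*/8, job_B:*/15, job_C:*/17}
Op 10: register job_B */12 -> active={job_A:*/8, job_B:*/12, job_C:*/17}
Op 11: unregister job_B -> active={job_A:*/8, job_C:*/17}
Op 12: register job_B */5 -> active={job_A:*/8, job_B:*/5, job_C:*/17}
Op 13: register job_B */16 -> active={job_A:*/8, job_B:*/16, job_C:*/17}
Final interval of job_B = 16
Next fire of job_B after T=108: (108//16+1)*16 = 112

Answer: interval=16 next_fire=112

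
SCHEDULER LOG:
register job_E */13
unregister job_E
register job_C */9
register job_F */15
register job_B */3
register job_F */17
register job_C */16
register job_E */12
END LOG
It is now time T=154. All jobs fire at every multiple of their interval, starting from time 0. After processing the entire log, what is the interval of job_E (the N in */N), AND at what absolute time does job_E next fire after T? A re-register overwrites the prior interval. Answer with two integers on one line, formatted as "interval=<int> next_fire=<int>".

Op 1: register job_E */13 -> active={job_E:*/13}
Op 2: unregister job_E -> active={}
Op 3: register job_C */9 -> active={job_C:*/9}
Op 4: register job_F */15 -> active={job_C:*/9, job_F:*/15}
Op 5: register job_B */3 -> active={job_B:*/3, job_C:*/9, job_F:*/15}
Op 6: register job_F */17 -> active={job_B:*/3, job_C:*/9, job_F:*/17}
Op 7: register job_C */16 -> active={job_B:*/3, job_C:*/16, job_F:*/17}
Op 8: register job_E */12 -> active={job_B:*/3, job_C:*/16, job_E:*/12, job_F:*/17}
Final interval of job_E = 12
Next fire of job_E after T=154: (154//12+1)*12 = 156

Answer: interval=12 next_fire=156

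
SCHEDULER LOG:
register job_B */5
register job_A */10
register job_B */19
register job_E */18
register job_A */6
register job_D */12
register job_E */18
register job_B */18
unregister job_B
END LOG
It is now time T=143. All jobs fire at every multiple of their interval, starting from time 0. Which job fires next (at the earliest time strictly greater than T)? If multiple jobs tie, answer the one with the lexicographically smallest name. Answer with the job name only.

Op 1: register job_B */5 -> active={job_B:*/5}
Op 2: register job_A */10 -> active={job_A:*/10, job_B:*/5}
Op 3: register job_B */19 -> active={job_A:*/10, job_B:*/19}
Op 4: register job_E */18 -> active={job_A:*/10, job_B:*/19, job_E:*/18}
Op 5: register job_A */6 -> active={job_A:*/6, job_B:*/19, job_E:*/18}
Op 6: register job_D */12 -> active={job_A:*/6, job_B:*/19, job_D:*/12, job_E:*/18}
Op 7: register job_E */18 -> active={job_A:*/6, job_B:*/19, job_D:*/12, job_E:*/18}
Op 8: register job_B */18 -> active={job_A:*/6, job_B:*/18, job_D:*/12, job_E:*/18}
Op 9: unregister job_B -> active={job_A:*/6, job_D:*/12, job_E:*/18}
  job_A: interval 6, next fire after T=143 is 144
  job_D: interval 12, next fire after T=143 is 144
  job_E: interval 18, next fire after T=143 is 144
Earliest = 144, winner (lex tiebreak) = job_A

Answer: job_A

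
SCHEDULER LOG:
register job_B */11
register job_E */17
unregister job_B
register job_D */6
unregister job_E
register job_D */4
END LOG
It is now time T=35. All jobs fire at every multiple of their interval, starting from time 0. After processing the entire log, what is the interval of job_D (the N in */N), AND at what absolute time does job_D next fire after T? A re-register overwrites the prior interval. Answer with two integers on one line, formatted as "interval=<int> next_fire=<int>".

Op 1: register job_B */11 -> active={job_B:*/11}
Op 2: register job_E */17 -> active={job_B:*/11, job_E:*/17}
Op 3: unregister job_B -> active={job_E:*/17}
Op 4: register job_D */6 -> active={job_D:*/6, job_E:*/17}
Op 5: unregister job_E -> active={job_D:*/6}
Op 6: register job_D */4 -> active={job_D:*/4}
Final interval of job_D = 4
Next fire of job_D after T=35: (35//4+1)*4 = 36

Answer: interval=4 next_fire=36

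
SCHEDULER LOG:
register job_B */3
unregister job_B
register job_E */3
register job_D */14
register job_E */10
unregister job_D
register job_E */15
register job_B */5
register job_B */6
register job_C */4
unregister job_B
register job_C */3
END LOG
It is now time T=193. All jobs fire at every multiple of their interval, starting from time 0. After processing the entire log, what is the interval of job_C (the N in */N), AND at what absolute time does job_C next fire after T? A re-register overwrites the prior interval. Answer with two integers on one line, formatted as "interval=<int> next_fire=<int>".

Answer: interval=3 next_fire=195

Derivation:
Op 1: register job_B */3 -> active={job_B:*/3}
Op 2: unregister job_B -> active={}
Op 3: register job_E */3 -> active={job_E:*/3}
Op 4: register job_D */14 -> active={job_D:*/14, job_E:*/3}
Op 5: register job_E */10 -> active={job_D:*/14, job_E:*/10}
Op 6: unregister job_D -> active={job_E:*/10}
Op 7: register job_E */15 -> active={job_E:*/15}
Op 8: register job_B */5 -> active={job_B:*/5, job_E:*/15}
Op 9: register job_B */6 -> active={job_B:*/6, job_E:*/15}
Op 10: register job_C */4 -> active={job_B:*/6, job_C:*/4, job_E:*/15}
Op 11: unregister job_B -> active={job_C:*/4, job_E:*/15}
Op 12: register job_C */3 -> active={job_C:*/3, job_E:*/15}
Final interval of job_C = 3
Next fire of job_C after T=193: (193//3+1)*3 = 195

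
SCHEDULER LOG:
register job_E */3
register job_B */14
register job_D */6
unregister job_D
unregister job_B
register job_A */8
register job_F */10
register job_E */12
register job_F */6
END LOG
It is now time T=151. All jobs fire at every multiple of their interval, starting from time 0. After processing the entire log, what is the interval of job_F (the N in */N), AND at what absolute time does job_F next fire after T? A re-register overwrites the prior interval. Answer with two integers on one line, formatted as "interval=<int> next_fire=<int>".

Op 1: register job_E */3 -> active={job_E:*/3}
Op 2: register job_B */14 -> active={job_B:*/14, job_E:*/3}
Op 3: register job_D */6 -> active={job_B:*/14, job_D:*/6, job_E:*/3}
Op 4: unregister job_D -> active={job_B:*/14, job_E:*/3}
Op 5: unregister job_B -> active={job_E:*/3}
Op 6: register job_A */8 -> active={job_A:*/8, job_E:*/3}
Op 7: register job_F */10 -> active={job_A:*/8, job_E:*/3, job_F:*/10}
Op 8: register job_E */12 -> active={job_A:*/8, job_E:*/12, job_F:*/10}
Op 9: register job_F */6 -> active={job_A:*/8, job_E:*/12, job_F:*/6}
Final interval of job_F = 6
Next fire of job_F after T=151: (151//6+1)*6 = 156

Answer: interval=6 next_fire=156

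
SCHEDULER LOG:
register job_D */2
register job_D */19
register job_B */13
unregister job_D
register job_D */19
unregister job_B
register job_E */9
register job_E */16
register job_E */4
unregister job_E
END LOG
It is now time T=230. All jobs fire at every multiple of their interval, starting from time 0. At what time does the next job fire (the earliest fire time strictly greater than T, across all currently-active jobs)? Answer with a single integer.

Answer: 247

Derivation:
Op 1: register job_D */2 -> active={job_D:*/2}
Op 2: register job_D */19 -> active={job_D:*/19}
Op 3: register job_B */13 -> active={job_B:*/13, job_D:*/19}
Op 4: unregister job_D -> active={job_B:*/13}
Op 5: register job_D */19 -> active={job_B:*/13, job_D:*/19}
Op 6: unregister job_B -> active={job_D:*/19}
Op 7: register job_E */9 -> active={job_D:*/19, job_E:*/9}
Op 8: register job_E */16 -> active={job_D:*/19, job_E:*/16}
Op 9: register job_E */4 -> active={job_D:*/19, job_E:*/4}
Op 10: unregister job_E -> active={job_D:*/19}
  job_D: interval 19, next fire after T=230 is 247
Earliest fire time = 247 (job job_D)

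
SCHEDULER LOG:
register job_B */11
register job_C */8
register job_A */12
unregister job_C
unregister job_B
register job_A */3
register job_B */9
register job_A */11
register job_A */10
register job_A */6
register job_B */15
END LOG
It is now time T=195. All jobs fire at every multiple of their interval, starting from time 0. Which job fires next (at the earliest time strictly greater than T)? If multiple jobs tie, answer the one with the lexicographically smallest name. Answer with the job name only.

Answer: job_A

Derivation:
Op 1: register job_B */11 -> active={job_B:*/11}
Op 2: register job_C */8 -> active={job_B:*/11, job_C:*/8}
Op 3: register job_A */12 -> active={job_A:*/12, job_B:*/11, job_C:*/8}
Op 4: unregister job_C -> active={job_A:*/12, job_B:*/11}
Op 5: unregister job_B -> active={job_A:*/12}
Op 6: register job_A */3 -> active={job_A:*/3}
Op 7: register job_B */9 -> active={job_A:*/3, job_B:*/9}
Op 8: register job_A */11 -> active={job_A:*/11, job_B:*/9}
Op 9: register job_A */10 -> active={job_A:*/10, job_B:*/9}
Op 10: register job_A */6 -> active={job_A:*/6, job_B:*/9}
Op 11: register job_B */15 -> active={job_A:*/6, job_B:*/15}
  job_A: interval 6, next fire after T=195 is 198
  job_B: interval 15, next fire after T=195 is 210
Earliest = 198, winner (lex tiebreak) = job_A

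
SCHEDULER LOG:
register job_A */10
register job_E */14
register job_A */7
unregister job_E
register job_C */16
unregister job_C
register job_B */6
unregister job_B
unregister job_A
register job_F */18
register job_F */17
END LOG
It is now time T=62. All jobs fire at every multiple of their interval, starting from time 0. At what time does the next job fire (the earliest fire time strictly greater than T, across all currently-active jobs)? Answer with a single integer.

Answer: 68

Derivation:
Op 1: register job_A */10 -> active={job_A:*/10}
Op 2: register job_E */14 -> active={job_A:*/10, job_E:*/14}
Op 3: register job_A */7 -> active={job_A:*/7, job_E:*/14}
Op 4: unregister job_E -> active={job_A:*/7}
Op 5: register job_C */16 -> active={job_A:*/7, job_C:*/16}
Op 6: unregister job_C -> active={job_A:*/7}
Op 7: register job_B */6 -> active={job_A:*/7, job_B:*/6}
Op 8: unregister job_B -> active={job_A:*/7}
Op 9: unregister job_A -> active={}
Op 10: register job_F */18 -> active={job_F:*/18}
Op 11: register job_F */17 -> active={job_F:*/17}
  job_F: interval 17, next fire after T=62 is 68
Earliest fire time = 68 (job job_F)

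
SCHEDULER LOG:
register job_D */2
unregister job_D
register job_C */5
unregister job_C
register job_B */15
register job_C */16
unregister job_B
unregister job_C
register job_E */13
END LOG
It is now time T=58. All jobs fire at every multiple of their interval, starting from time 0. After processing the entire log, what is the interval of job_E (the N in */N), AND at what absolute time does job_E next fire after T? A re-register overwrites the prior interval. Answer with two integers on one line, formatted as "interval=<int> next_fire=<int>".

Answer: interval=13 next_fire=65

Derivation:
Op 1: register job_D */2 -> active={job_D:*/2}
Op 2: unregister job_D -> active={}
Op 3: register job_C */5 -> active={job_C:*/5}
Op 4: unregister job_C -> active={}
Op 5: register job_B */15 -> active={job_B:*/15}
Op 6: register job_C */16 -> active={job_B:*/15, job_C:*/16}
Op 7: unregister job_B -> active={job_C:*/16}
Op 8: unregister job_C -> active={}
Op 9: register job_E */13 -> active={job_E:*/13}
Final interval of job_E = 13
Next fire of job_E after T=58: (58//13+1)*13 = 65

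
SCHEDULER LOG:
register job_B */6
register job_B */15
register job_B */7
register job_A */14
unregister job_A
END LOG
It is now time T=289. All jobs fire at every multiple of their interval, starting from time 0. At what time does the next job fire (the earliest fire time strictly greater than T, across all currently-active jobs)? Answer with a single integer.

Answer: 294

Derivation:
Op 1: register job_B */6 -> active={job_B:*/6}
Op 2: register job_B */15 -> active={job_B:*/15}
Op 3: register job_B */7 -> active={job_B:*/7}
Op 4: register job_A */14 -> active={job_A:*/14, job_B:*/7}
Op 5: unregister job_A -> active={job_B:*/7}
  job_B: interval 7, next fire after T=289 is 294
Earliest fire time = 294 (job job_B)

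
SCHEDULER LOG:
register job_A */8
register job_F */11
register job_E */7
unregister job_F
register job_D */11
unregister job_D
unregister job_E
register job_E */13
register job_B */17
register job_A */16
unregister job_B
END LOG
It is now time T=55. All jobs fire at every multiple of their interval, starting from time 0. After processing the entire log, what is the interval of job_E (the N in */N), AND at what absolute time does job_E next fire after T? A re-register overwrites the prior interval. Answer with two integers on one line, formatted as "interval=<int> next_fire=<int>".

Op 1: register job_A */8 -> active={job_A:*/8}
Op 2: register job_F */11 -> active={job_A:*/8, job_F:*/11}
Op 3: register job_E */7 -> active={job_A:*/8, job_E:*/7, job_F:*/11}
Op 4: unregister job_F -> active={job_A:*/8, job_E:*/7}
Op 5: register job_D */11 -> active={job_A:*/8, job_D:*/11, job_E:*/7}
Op 6: unregister job_D -> active={job_A:*/8, job_E:*/7}
Op 7: unregister job_E -> active={job_A:*/8}
Op 8: register job_E */13 -> active={job_A:*/8, job_E:*/13}
Op 9: register job_B */17 -> active={job_A:*/8, job_B:*/17, job_E:*/13}
Op 10: register job_A */16 -> active={job_A:*/16, job_B:*/17, job_E:*/13}
Op 11: unregister job_B -> active={job_A:*/16, job_E:*/13}
Final interval of job_E = 13
Next fire of job_E after T=55: (55//13+1)*13 = 65

Answer: interval=13 next_fire=65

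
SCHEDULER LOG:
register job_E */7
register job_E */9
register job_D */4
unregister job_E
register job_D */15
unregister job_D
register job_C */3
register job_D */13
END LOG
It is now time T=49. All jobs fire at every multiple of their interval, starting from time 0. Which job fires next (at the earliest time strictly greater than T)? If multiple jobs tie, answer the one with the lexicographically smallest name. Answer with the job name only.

Answer: job_C

Derivation:
Op 1: register job_E */7 -> active={job_E:*/7}
Op 2: register job_E */9 -> active={job_E:*/9}
Op 3: register job_D */4 -> active={job_D:*/4, job_E:*/9}
Op 4: unregister job_E -> active={job_D:*/4}
Op 5: register job_D */15 -> active={job_D:*/15}
Op 6: unregister job_D -> active={}
Op 7: register job_C */3 -> active={job_C:*/3}
Op 8: register job_D */13 -> active={job_C:*/3, job_D:*/13}
  job_C: interval 3, next fire after T=49 is 51
  job_D: interval 13, next fire after T=49 is 52
Earliest = 51, winner (lex tiebreak) = job_C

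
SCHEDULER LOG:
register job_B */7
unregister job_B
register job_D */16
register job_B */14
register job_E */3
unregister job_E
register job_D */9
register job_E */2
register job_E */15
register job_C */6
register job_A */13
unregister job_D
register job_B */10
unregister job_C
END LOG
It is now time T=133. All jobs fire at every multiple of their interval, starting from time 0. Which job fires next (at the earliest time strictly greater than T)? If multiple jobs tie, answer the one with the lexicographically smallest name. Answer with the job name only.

Op 1: register job_B */7 -> active={job_B:*/7}
Op 2: unregister job_B -> active={}
Op 3: register job_D */16 -> active={job_D:*/16}
Op 4: register job_B */14 -> active={job_B:*/14, job_D:*/16}
Op 5: register job_E */3 -> active={job_B:*/14, job_D:*/16, job_E:*/3}
Op 6: unregister job_E -> active={job_B:*/14, job_D:*/16}
Op 7: register job_D */9 -> active={job_B:*/14, job_D:*/9}
Op 8: register job_E */2 -> active={job_B:*/14, job_D:*/9, job_E:*/2}
Op 9: register job_E */15 -> active={job_B:*/14, job_D:*/9, job_E:*/15}
Op 10: register job_C */6 -> active={job_B:*/14, job_C:*/6, job_D:*/9, job_E:*/15}
Op 11: register job_A */13 -> active={job_A:*/13, job_B:*/14, job_C:*/6, job_D:*/9, job_E:*/15}
Op 12: unregister job_D -> active={job_A:*/13, job_B:*/14, job_C:*/6, job_E:*/15}
Op 13: register job_B */10 -> active={job_A:*/13, job_B:*/10, job_C:*/6, job_E:*/15}
Op 14: unregister job_C -> active={job_A:*/13, job_B:*/10, job_E:*/15}
  job_A: interval 13, next fire after T=133 is 143
  job_B: interval 10, next fire after T=133 is 140
  job_E: interval 15, next fire after T=133 is 135
Earliest = 135, winner (lex tiebreak) = job_E

Answer: job_E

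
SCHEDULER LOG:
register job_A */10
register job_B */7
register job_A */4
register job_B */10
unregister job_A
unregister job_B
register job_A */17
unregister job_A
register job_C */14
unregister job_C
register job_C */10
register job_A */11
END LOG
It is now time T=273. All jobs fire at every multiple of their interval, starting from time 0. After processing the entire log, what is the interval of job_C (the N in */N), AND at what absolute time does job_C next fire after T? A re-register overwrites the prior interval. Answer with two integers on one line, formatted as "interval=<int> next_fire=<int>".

Op 1: register job_A */10 -> active={job_A:*/10}
Op 2: register job_B */7 -> active={job_A:*/10, job_B:*/7}
Op 3: register job_A */4 -> active={job_A:*/4, job_B:*/7}
Op 4: register job_B */10 -> active={job_A:*/4, job_B:*/10}
Op 5: unregister job_A -> active={job_B:*/10}
Op 6: unregister job_B -> active={}
Op 7: register job_A */17 -> active={job_A:*/17}
Op 8: unregister job_A -> active={}
Op 9: register job_C */14 -> active={job_C:*/14}
Op 10: unregister job_C -> active={}
Op 11: register job_C */10 -> active={job_C:*/10}
Op 12: register job_A */11 -> active={job_A:*/11, job_C:*/10}
Final interval of job_C = 10
Next fire of job_C after T=273: (273//10+1)*10 = 280

Answer: interval=10 next_fire=280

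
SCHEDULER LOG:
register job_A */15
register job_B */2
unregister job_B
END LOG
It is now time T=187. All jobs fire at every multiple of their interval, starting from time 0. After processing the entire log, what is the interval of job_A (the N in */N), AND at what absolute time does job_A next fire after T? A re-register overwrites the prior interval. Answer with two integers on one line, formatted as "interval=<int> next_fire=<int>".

Answer: interval=15 next_fire=195

Derivation:
Op 1: register job_A */15 -> active={job_A:*/15}
Op 2: register job_B */2 -> active={job_A:*/15, job_B:*/2}
Op 3: unregister job_B -> active={job_A:*/15}
Final interval of job_A = 15
Next fire of job_A after T=187: (187//15+1)*15 = 195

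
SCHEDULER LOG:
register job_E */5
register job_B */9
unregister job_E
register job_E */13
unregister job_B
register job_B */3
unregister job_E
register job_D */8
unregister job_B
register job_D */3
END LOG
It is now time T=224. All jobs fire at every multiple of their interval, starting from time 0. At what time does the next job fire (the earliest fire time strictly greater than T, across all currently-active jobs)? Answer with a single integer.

Op 1: register job_E */5 -> active={job_E:*/5}
Op 2: register job_B */9 -> active={job_B:*/9, job_E:*/5}
Op 3: unregister job_E -> active={job_B:*/9}
Op 4: register job_E */13 -> active={job_B:*/9, job_E:*/13}
Op 5: unregister job_B -> active={job_E:*/13}
Op 6: register job_B */3 -> active={job_B:*/3, job_E:*/13}
Op 7: unregister job_E -> active={job_B:*/3}
Op 8: register job_D */8 -> active={job_B:*/3, job_D:*/8}
Op 9: unregister job_B -> active={job_D:*/8}
Op 10: register job_D */3 -> active={job_D:*/3}
  job_D: interval 3, next fire after T=224 is 225
Earliest fire time = 225 (job job_D)

Answer: 225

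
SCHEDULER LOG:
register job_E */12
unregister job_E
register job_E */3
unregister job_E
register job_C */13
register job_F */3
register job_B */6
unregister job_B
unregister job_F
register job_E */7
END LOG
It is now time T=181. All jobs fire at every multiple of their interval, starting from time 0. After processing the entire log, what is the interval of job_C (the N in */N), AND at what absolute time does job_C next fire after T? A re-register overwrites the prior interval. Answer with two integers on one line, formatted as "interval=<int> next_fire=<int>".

Op 1: register job_E */12 -> active={job_E:*/12}
Op 2: unregister job_E -> active={}
Op 3: register job_E */3 -> active={job_E:*/3}
Op 4: unregister job_E -> active={}
Op 5: register job_C */13 -> active={job_C:*/13}
Op 6: register job_F */3 -> active={job_C:*/13, job_F:*/3}
Op 7: register job_B */6 -> active={job_B:*/6, job_C:*/13, job_F:*/3}
Op 8: unregister job_B -> active={job_C:*/13, job_F:*/3}
Op 9: unregister job_F -> active={job_C:*/13}
Op 10: register job_E */7 -> active={job_C:*/13, job_E:*/7}
Final interval of job_C = 13
Next fire of job_C after T=181: (181//13+1)*13 = 182

Answer: interval=13 next_fire=182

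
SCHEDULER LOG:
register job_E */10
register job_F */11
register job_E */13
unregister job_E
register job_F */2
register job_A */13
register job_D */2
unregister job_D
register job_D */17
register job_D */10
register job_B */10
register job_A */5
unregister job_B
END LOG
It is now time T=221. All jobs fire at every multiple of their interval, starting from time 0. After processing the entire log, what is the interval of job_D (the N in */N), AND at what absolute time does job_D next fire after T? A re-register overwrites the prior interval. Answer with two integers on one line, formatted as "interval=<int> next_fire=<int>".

Answer: interval=10 next_fire=230

Derivation:
Op 1: register job_E */10 -> active={job_E:*/10}
Op 2: register job_F */11 -> active={job_E:*/10, job_F:*/11}
Op 3: register job_E */13 -> active={job_E:*/13, job_F:*/11}
Op 4: unregister job_E -> active={job_F:*/11}
Op 5: register job_F */2 -> active={job_F:*/2}
Op 6: register job_A */13 -> active={job_A:*/13, job_F:*/2}
Op 7: register job_D */2 -> active={job_A:*/13, job_D:*/2, job_F:*/2}
Op 8: unregister job_D -> active={job_A:*/13, job_F:*/2}
Op 9: register job_D */17 -> active={job_A:*/13, job_D:*/17, job_F:*/2}
Op 10: register job_D */10 -> active={job_A:*/13, job_D:*/10, job_F:*/2}
Op 11: register job_B */10 -> active={job_A:*/13, job_B:*/10, job_D:*/10, job_F:*/2}
Op 12: register job_A */5 -> active={job_A:*/5, job_B:*/10, job_D:*/10, job_F:*/2}
Op 13: unregister job_B -> active={job_A:*/5, job_D:*/10, job_F:*/2}
Final interval of job_D = 10
Next fire of job_D after T=221: (221//10+1)*10 = 230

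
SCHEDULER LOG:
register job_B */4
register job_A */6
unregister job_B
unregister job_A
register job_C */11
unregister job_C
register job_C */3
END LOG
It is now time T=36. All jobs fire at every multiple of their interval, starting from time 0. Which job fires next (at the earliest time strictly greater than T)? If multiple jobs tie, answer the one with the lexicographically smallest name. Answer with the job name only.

Op 1: register job_B */4 -> active={job_B:*/4}
Op 2: register job_A */6 -> active={job_A:*/6, job_B:*/4}
Op 3: unregister job_B -> active={job_A:*/6}
Op 4: unregister job_A -> active={}
Op 5: register job_C */11 -> active={job_C:*/11}
Op 6: unregister job_C -> active={}
Op 7: register job_C */3 -> active={job_C:*/3}
  job_C: interval 3, next fire after T=36 is 39
Earliest = 39, winner (lex tiebreak) = job_C

Answer: job_C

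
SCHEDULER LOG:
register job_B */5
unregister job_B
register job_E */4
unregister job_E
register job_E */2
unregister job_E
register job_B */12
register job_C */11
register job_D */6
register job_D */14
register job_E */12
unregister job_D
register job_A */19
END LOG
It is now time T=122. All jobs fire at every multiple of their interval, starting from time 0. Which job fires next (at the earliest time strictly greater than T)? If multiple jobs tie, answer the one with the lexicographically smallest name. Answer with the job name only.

Answer: job_B

Derivation:
Op 1: register job_B */5 -> active={job_B:*/5}
Op 2: unregister job_B -> active={}
Op 3: register job_E */4 -> active={job_E:*/4}
Op 4: unregister job_E -> active={}
Op 5: register job_E */2 -> active={job_E:*/2}
Op 6: unregister job_E -> active={}
Op 7: register job_B */12 -> active={job_B:*/12}
Op 8: register job_C */11 -> active={job_B:*/12, job_C:*/11}
Op 9: register job_D */6 -> active={job_B:*/12, job_C:*/11, job_D:*/6}
Op 10: register job_D */14 -> active={job_B:*/12, job_C:*/11, job_D:*/14}
Op 11: register job_E */12 -> active={job_B:*/12, job_C:*/11, job_D:*/14, job_E:*/12}
Op 12: unregister job_D -> active={job_B:*/12, job_C:*/11, job_E:*/12}
Op 13: register job_A */19 -> active={job_A:*/19, job_B:*/12, job_C:*/11, job_E:*/12}
  job_A: interval 19, next fire after T=122 is 133
  job_B: interval 12, next fire after T=122 is 132
  job_C: interval 11, next fire after T=122 is 132
  job_E: interval 12, next fire after T=122 is 132
Earliest = 132, winner (lex tiebreak) = job_B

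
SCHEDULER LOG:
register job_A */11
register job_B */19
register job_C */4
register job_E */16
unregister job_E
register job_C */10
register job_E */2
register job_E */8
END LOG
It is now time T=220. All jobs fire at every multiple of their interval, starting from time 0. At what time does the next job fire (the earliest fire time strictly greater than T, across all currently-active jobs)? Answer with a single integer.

Op 1: register job_A */11 -> active={job_A:*/11}
Op 2: register job_B */19 -> active={job_A:*/11, job_B:*/19}
Op 3: register job_C */4 -> active={job_A:*/11, job_B:*/19, job_C:*/4}
Op 4: register job_E */16 -> active={job_A:*/11, job_B:*/19, job_C:*/4, job_E:*/16}
Op 5: unregister job_E -> active={job_A:*/11, job_B:*/19, job_C:*/4}
Op 6: register job_C */10 -> active={job_A:*/11, job_B:*/19, job_C:*/10}
Op 7: register job_E */2 -> active={job_A:*/11, job_B:*/19, job_C:*/10, job_E:*/2}
Op 8: register job_E */8 -> active={job_A:*/11, job_B:*/19, job_C:*/10, job_E:*/8}
  job_A: interval 11, next fire after T=220 is 231
  job_B: interval 19, next fire after T=220 is 228
  job_C: interval 10, next fire after T=220 is 230
  job_E: interval 8, next fire after T=220 is 224
Earliest fire time = 224 (job job_E)

Answer: 224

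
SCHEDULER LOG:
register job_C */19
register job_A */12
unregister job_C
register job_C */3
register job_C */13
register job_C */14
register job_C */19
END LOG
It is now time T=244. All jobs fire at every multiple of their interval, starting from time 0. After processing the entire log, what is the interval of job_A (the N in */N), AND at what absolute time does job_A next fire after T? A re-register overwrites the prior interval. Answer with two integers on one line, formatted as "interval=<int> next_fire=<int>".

Answer: interval=12 next_fire=252

Derivation:
Op 1: register job_C */19 -> active={job_C:*/19}
Op 2: register job_A */12 -> active={job_A:*/12, job_C:*/19}
Op 3: unregister job_C -> active={job_A:*/12}
Op 4: register job_C */3 -> active={job_A:*/12, job_C:*/3}
Op 5: register job_C */13 -> active={job_A:*/12, job_C:*/13}
Op 6: register job_C */14 -> active={job_A:*/12, job_C:*/14}
Op 7: register job_C */19 -> active={job_A:*/12, job_C:*/19}
Final interval of job_A = 12
Next fire of job_A after T=244: (244//12+1)*12 = 252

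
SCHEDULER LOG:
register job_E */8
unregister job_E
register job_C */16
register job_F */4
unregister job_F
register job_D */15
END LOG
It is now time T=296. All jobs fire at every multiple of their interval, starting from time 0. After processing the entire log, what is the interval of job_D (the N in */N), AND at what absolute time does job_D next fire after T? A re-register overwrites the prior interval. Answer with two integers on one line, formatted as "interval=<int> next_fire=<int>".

Op 1: register job_E */8 -> active={job_E:*/8}
Op 2: unregister job_E -> active={}
Op 3: register job_C */16 -> active={job_C:*/16}
Op 4: register job_F */4 -> active={job_C:*/16, job_F:*/4}
Op 5: unregister job_F -> active={job_C:*/16}
Op 6: register job_D */15 -> active={job_C:*/16, job_D:*/15}
Final interval of job_D = 15
Next fire of job_D after T=296: (296//15+1)*15 = 300

Answer: interval=15 next_fire=300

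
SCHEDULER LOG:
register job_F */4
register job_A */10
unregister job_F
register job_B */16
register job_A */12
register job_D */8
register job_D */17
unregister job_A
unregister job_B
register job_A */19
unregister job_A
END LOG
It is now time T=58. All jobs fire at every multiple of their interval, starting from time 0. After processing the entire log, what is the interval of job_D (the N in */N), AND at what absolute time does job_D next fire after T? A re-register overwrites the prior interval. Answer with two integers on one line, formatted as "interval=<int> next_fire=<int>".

Answer: interval=17 next_fire=68

Derivation:
Op 1: register job_F */4 -> active={job_F:*/4}
Op 2: register job_A */10 -> active={job_A:*/10, job_F:*/4}
Op 3: unregister job_F -> active={job_A:*/10}
Op 4: register job_B */16 -> active={job_A:*/10, job_B:*/16}
Op 5: register job_A */12 -> active={job_A:*/12, job_B:*/16}
Op 6: register job_D */8 -> active={job_A:*/12, job_B:*/16, job_D:*/8}
Op 7: register job_D */17 -> active={job_A:*/12, job_B:*/16, job_D:*/17}
Op 8: unregister job_A -> active={job_B:*/16, job_D:*/17}
Op 9: unregister job_B -> active={job_D:*/17}
Op 10: register job_A */19 -> active={job_A:*/19, job_D:*/17}
Op 11: unregister job_A -> active={job_D:*/17}
Final interval of job_D = 17
Next fire of job_D after T=58: (58//17+1)*17 = 68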